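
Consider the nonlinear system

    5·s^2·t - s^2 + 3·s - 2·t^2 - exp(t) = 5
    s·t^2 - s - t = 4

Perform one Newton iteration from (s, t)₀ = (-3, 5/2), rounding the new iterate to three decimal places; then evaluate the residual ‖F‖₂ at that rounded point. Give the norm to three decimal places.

14.873

At (-3, 5/2): F = (64.81751, -22.250).
Jacobian J = [[10·s·t - 2·s + 3, 5·s^2 - 4·t - exp(t)], [t^2 - 1, 2·s·t - 1]].
At the point, J = [[-66.000, 22.81751], [5.250, -16.000]] (det J = 936.20809).
Solving J·Δ = −F gives Δ = (0.565, -1.205).
Then the next iterate is (s, t)₁ = (-2.435, 1.295).
Re-evaluating at (-2.435, 1.295): F = (13.15246, -6.94356), so ‖F‖₂ = 14.873.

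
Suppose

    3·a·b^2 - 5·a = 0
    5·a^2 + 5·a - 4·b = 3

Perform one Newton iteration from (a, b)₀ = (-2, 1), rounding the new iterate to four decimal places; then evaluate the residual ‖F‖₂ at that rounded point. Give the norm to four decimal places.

At (-2, 1): F = (4.0000, 3.0000).
Jacobian J = [[3·b^2 - 5, 6·a·b], [10·a + 5, -4]].
At the point, J = [[-2.0000, -12.0000], [-15.0000, -4.0000]] (det J = -172.0000).
Solving J·Δ = −F gives Δ = (0.1163, 0.3140).
Then the next iterate is (a, b)₁ = (-1.8837, 1.3140).
Re-evaluating at (-1.8837, 1.3140): F = (-0.338667, 0.067128), so ‖F‖₂ = 0.3453.

0.3453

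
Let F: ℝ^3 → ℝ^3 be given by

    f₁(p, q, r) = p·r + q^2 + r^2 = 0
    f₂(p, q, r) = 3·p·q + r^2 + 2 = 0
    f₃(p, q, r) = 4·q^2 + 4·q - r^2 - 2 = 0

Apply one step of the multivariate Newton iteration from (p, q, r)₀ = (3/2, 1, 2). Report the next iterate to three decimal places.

(-0.894, 0.678, 1.533)

At (3/2, 1, 2): F = (8.000, 10.500, 2.000).
Jacobian J = [[r, 2·q, p + 2·r], [3·q, 3·p, 2·r], [0, 8·q + 4, -2·r]].
At the point, J = [[2.000, 2.000, 5.500], [3.000, 4.500, 4.000], [0.000, 12.000, -4.000]] (det J = 90.000).
Solving J·Δ = −F gives Δ = (-2.394, -0.322, -0.467).
Then the next iterate is (p, q, r)₁ = (-0.894, 0.678, 1.533).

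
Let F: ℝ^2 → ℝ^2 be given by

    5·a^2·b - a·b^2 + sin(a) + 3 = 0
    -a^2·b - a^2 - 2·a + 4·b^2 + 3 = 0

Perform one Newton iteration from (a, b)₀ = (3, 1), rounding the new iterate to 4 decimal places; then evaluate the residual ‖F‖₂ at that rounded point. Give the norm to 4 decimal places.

15.1046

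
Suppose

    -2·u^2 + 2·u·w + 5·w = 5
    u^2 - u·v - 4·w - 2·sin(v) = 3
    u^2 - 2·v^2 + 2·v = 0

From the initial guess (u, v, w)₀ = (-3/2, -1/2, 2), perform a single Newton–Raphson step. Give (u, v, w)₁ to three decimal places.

(-0.374, 0.157, -0.881)

At (-3/2, -1/2, 2): F = (-5.500, -8.54115, 0.750).
Jacobian J = [[-4·u + 2·w, 0, 2·u + 5], [2·u - v, -u - 2·cos(v), -4], [2·u, -4·v + 2, 0]].
At the point, J = [[10.000, 0.000, 2.000], [-2.500, -0.25517, -4.000], [-3.000, 4.000, 0.000]] (det J = 138.46901).
Solving J·Δ = −F gives Δ = (1.126, 0.657, -2.881).
Then the next iterate is (u, v, w)₁ = (-0.374, 0.157, -0.881).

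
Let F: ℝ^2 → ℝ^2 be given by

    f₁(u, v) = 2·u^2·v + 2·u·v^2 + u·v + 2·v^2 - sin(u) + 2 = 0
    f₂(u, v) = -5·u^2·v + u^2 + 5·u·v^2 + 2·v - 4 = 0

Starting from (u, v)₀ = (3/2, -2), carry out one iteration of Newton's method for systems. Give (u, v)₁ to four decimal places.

At (3/2, -2): F = (9.002505, 46.7500).
Jacobian J = [[4·u·v + 2·v^2 + v - cos(u), 2·u^2 + 4·u·v + u + 4·v], [-10·u·v + 2·u + 5·v^2, -5·u^2 + 10·u·v + 2]].
At the point, J = [[-6.070737, -14.0000], [53.0000, -39.2500]] (det J = 980.276435).
Solving J·Δ = −F gives Δ = (-0.3072, 0.7763).
Then the next iterate is (u, v)₁ = (1.1928, -1.2237).

(1.1928, -1.2237)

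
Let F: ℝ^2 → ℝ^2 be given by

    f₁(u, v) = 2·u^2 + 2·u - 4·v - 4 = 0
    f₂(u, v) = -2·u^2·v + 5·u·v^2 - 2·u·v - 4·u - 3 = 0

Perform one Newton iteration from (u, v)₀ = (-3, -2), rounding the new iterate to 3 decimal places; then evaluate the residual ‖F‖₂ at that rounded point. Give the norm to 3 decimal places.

8.800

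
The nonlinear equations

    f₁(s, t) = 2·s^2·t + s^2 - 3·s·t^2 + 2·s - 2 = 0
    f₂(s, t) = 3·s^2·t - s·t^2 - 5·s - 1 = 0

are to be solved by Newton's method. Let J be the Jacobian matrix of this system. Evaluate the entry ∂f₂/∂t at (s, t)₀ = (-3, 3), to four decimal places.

45.0000

∂f₂/∂t = 3·s^2 - 2·s·t.
At (-3, 3) this is 45.0000.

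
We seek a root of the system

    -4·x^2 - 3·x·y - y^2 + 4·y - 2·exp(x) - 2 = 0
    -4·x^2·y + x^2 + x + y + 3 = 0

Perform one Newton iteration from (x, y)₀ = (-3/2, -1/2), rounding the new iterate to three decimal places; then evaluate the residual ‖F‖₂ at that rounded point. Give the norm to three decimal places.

12.048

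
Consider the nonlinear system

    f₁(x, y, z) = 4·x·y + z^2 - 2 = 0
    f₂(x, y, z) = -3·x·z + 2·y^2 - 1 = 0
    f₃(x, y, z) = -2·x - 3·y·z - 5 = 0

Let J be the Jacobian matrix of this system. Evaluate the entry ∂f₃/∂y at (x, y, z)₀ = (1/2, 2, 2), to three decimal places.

-6.000

∂f₃/∂y = -3·z.
At (1/2, 2, 2) this is -6.000.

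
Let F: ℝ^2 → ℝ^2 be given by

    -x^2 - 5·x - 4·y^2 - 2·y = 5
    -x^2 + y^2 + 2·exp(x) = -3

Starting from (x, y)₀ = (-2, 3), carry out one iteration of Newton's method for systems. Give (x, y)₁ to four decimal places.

(-1.7052, 1.4117)

At (-2, 3): F = (-41.0000, 8.270671).
Jacobian J = [[-2·x - 5, -8·y - 2], [-2·x + 2·exp(x), 2·y]].
At the point, J = [[-1.0000, -26.0000], [4.270671, 6.0000]] (det J = 105.037435).
Solving J·Δ = −F gives Δ = (0.2948, -1.5883).
Then the next iterate is (x, y)₁ = (-1.7052, 1.4117).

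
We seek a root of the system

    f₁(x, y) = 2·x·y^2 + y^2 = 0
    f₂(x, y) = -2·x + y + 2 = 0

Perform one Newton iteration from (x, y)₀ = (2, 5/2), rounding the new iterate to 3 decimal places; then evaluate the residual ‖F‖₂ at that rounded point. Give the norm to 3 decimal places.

At (2, 5/2): F = (31.250, 0.500).
Jacobian J = [[2·y^2, 4·x·y + 2·y], [-2, 1]].
At the point, J = [[12.500, 25.000], [-2.000, 1.000]] (det J = 62.500).
Solving J·Δ = −F gives Δ = (-0.300, -1.100).
Then the next iterate is (x, y)₁ = (1.700, 1.400).
Re-evaluating at (1.700, 1.400): F = (8.624, 0.000), so ‖F‖₂ = 8.624.

8.624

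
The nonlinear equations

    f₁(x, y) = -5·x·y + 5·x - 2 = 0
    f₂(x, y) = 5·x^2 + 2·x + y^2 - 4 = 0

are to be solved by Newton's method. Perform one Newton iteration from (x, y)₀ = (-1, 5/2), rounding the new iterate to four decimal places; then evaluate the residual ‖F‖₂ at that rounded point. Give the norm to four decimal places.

6.5744

At (-1, 5/2): F = (5.5000, 5.2500).
Jacobian J = [[-5·y + 5, -5·x], [10·x + 2, 2·y]].
At the point, J = [[-7.5000, 5.0000], [-8.0000, 5.0000]] (det J = 2.5000).
Solving J·Δ = −F gives Δ = (-0.5000, -1.8500).
Then the next iterate is (x, y)₁ = (-1.5000, 0.6500).
Re-evaluating at (-1.5000, 0.6500): F = (-4.6250, 4.6725), so ‖F‖₂ = 6.5744.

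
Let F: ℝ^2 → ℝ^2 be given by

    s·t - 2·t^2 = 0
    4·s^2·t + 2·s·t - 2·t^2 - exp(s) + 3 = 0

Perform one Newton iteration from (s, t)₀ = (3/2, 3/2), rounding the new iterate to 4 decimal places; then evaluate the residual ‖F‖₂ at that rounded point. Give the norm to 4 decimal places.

4.0168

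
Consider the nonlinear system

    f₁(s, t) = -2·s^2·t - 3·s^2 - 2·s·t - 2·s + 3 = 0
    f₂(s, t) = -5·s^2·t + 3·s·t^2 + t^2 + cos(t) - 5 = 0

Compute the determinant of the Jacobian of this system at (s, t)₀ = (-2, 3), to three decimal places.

J = [[-4·s·t - 6·s - 2·t - 2, -2·s^2 - 2·s], [-10·s·t + 3·t^2, -5·s^2 + 6·s·t + 2·t - sin(t)]].
At the point, J = [[28.000, -4.000], [87.000, -50.14112]].
det J = -1055.951.

-1055.951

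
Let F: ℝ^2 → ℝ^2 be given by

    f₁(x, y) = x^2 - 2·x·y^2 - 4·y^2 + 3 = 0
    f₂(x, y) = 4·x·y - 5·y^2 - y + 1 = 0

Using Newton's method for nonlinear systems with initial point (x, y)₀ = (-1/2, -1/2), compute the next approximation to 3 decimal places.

At (-1/2, -1/2): F = (2.500, 1.250).
Jacobian J = [[2·x - 2·y^2, -4·x·y - 8·y], [4·y, 4·x - 10·y - 1]].
At the point, J = [[-1.500, 3.000], [-2.000, 2.000]] (det J = 3.000).
Solving J·Δ = −F gives Δ = (-0.417, -1.042).
Then the next iterate is (x, y)₁ = (-0.917, -1.542).

(-0.917, -1.542)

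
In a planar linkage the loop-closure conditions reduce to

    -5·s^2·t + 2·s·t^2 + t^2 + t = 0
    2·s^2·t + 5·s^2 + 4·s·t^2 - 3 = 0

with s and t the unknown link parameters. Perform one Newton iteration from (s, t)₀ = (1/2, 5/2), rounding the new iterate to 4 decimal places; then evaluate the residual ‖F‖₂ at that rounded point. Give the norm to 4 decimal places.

At (1/2, 5/2): F = (11.8750, 12.0000).
Jacobian J = [[-10·s·t + 2·t^2, -5·s^2 + 4·s·t + 2·t + 1], [4·s·t + 10·s + 4·t^2, 2·s^2 + 8·s·t]].
At the point, J = [[0.0000, 9.7500], [35.0000, 10.5000]] (det J = -341.2500).
Solving J·Δ = −F gives Δ = (0.0225, -1.2179).
Then the next iterate is (s, t)₁ = (0.5225, 1.2821).
Re-evaluating at (0.5225, 1.2821): F = (2.893524, 2.500575), so ‖F‖₂ = 3.8243.

3.8243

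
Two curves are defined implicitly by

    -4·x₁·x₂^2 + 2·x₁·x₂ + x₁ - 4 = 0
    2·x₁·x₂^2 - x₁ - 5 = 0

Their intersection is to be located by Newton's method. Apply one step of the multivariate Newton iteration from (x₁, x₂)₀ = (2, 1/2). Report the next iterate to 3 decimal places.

(18.000, 4.000)

At (2, 1/2): F = (-2.000, -6.000).
Jacobian J = [[-4·x₂^2 + 2·x₂ + 1, -8·x₁·x₂ + 2·x₁], [2·x₂^2 - 1, 4·x₁·x₂]].
At the point, J = [[1.000, -4.000], [-0.500, 4.000]] (det J = 2.000).
Solving J·Δ = −F gives Δ = (16.000, 3.500).
Then the next iterate is (x₁, x₂)₁ = (18.000, 4.000).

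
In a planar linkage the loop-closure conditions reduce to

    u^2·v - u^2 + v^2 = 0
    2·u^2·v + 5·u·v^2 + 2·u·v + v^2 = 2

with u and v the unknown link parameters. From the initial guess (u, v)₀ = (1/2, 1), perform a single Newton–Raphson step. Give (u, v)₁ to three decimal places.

At (1/2, 1): F = (1.000, 3.000).
Jacobian J = [[2·u·v - 2·u, u^2 + 2·v], [4·u·v + 5·v^2 + 2·v, 2·u^2 + 10·u·v + 2·u + 2·v]].
At the point, J = [[0.000, 2.250], [9.000, 8.500]] (det J = -20.250).
Solving J·Δ = −F gives Δ = (0.086, -0.444).
Then the next iterate is (u, v)₁ = (0.586, 0.556).

(0.586, 0.556)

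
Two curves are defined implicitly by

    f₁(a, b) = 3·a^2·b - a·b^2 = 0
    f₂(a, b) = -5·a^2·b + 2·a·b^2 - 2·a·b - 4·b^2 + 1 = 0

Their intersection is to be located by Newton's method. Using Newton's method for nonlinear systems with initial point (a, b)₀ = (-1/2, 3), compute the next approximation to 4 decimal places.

At (-1/2, 3): F = (6.7500, -44.7500).
Jacobian J = [[6·a·b - b^2, 3·a^2 - 2·a·b], [-10·a·b + 2·b^2 - 2·b, -5·a^2 + 4·a·b - 2·a - 8·b]].
At the point, J = [[-18.0000, 3.7500], [27.0000, -30.2500]] (det J = 443.2500).
Solving J·Δ = −F gives Δ = (0.0821, -1.4061).
Then the next iterate is (a, b)₁ = (-0.4179, 1.5939).

(-0.4179, 1.5939)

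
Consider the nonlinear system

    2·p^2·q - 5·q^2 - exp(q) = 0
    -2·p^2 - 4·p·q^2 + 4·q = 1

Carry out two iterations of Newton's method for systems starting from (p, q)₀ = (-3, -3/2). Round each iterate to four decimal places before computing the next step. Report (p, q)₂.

At (-3, -3/2): F = (-38.473130, 2.0000).
Jacobian J = [[4·p·q, 2·p^2 - 10·q - exp(q)], [-4·p - 4·q^2, -8·p·q + 4]].
At the point, J = [[18.0000, 32.776870], [3.0000, -32.0000]] (det J = -674.330610).
Solving J·Δ = −F gives Δ = (1.7285, 0.2245).
Then the next iterate is (p, q)₁ = (-1.2715, -1.2755).
Round to (-1.2715, -1.2755) and repeat: F = (-12.538025, -1.061010), J = [[6.487193, 15.709133], [-1.421601, -8.974386]].
Δ = (3.5999, -0.6885), so (p, q)₂ = (2.3284, -1.9640).

(2.3284, -1.9640)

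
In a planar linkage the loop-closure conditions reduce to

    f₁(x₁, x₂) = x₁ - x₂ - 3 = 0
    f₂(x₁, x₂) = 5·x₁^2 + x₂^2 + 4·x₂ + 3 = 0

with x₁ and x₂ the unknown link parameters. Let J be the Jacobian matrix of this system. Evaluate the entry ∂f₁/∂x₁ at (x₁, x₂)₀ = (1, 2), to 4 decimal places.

∂f₁/∂x₁ = 1.
At (1, 2) this is 1.0000.

1.0000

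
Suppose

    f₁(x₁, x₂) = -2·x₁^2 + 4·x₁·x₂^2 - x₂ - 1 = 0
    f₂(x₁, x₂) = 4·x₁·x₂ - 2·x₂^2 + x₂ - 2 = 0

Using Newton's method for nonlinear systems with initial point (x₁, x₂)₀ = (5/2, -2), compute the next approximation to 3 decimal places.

(-1.100, -1.832)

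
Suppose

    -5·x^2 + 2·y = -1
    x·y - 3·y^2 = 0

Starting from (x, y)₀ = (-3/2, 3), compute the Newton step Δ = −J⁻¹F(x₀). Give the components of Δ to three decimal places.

At (-3/2, 3): F = (-4.250, -31.500).
Jacobian J = [[-10·x, 2], [y, x - 6·y]].
At the point, J = [[15.000, 2.000], [3.000, -19.500]] (det J = -298.500).
Solving J·Δ = −F gives Δ = (0.489, -1.540).

(0.489, -1.540)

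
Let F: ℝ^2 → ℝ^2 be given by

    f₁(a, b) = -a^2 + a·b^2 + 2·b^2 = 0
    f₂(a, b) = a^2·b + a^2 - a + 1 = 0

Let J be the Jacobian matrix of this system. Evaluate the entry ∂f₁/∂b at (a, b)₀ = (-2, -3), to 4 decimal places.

0.0000

∂f₁/∂b = 2·a·b + 4·b.
At (-2, -3) this is 0.0000.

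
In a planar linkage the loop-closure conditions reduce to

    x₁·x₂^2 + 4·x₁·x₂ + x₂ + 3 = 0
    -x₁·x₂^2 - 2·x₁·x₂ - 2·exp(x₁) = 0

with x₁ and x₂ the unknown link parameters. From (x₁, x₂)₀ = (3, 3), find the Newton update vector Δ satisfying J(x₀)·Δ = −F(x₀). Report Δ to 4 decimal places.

(-0.8160, -1.6731)

At (3, 3): F = (69.0000, -85.171074).
Jacobian J = [[x₂^2 + 4·x₂, 2·x₁·x₂ + 4·x₁ + 1], [-x₂^2 - 2·x₂ - 2·exp(x₁), -2·x₁·x₂ - 2·x₁]].
At the point, J = [[21.0000, 31.0000], [-55.171074, -24.0000]] (det J = 1206.303289).
Solving J·Δ = −F gives Δ = (-0.8160, -1.6731).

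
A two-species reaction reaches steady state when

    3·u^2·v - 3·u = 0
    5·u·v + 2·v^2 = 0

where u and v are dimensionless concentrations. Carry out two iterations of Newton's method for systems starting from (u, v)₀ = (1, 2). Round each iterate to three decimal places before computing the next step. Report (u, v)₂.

At (1, 2): F = (3.000, 18.000).
Jacobian J = [[6·u·v - 3, 3·u^2], [5·v, 5·u + 4·v]].
At the point, J = [[9.000, 3.000], [10.000, 13.000]] (det J = 87.000).
Solving J·Δ = −F gives Δ = (0.172, -1.517).
Then the next iterate is (u, v)₁ = (1.172, 0.483).
Round to (1.172, 0.483) and repeat: F = (-1.52568, 3.29696), J = [[0.39646, 4.12075], [2.415, 7.792]].
Δ = (-3.712, 0.727), so (u, v)₂ = (-2.540, 1.210).

(-2.540, 1.210)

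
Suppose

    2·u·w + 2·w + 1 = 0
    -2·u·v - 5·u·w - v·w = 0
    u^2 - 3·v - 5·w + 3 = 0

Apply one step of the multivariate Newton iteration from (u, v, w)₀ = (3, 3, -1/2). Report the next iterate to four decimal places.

(1.5648, 1.6368, -0.3044)

At (3, 3, -1/2): F = (-3.0000, -9.0000, 5.5000).
Jacobian J = [[2·w, 0, 2·u + 2], [-2·v - 5·w, -2·u - w, -5·u - v], [2·u, -3, -5]].
At the point, J = [[-1.0000, 0.0000, 8.0000], [-3.5000, -5.5000, -18.0000], [6.0000, -3.0000, -5.0000]] (det J = 374.5000).
Solving J·Δ = −F gives Δ = (-1.4352, -1.3632, 0.1956).
Then the next iterate is (u, v, w)₁ = (1.5648, 1.6368, -0.3044).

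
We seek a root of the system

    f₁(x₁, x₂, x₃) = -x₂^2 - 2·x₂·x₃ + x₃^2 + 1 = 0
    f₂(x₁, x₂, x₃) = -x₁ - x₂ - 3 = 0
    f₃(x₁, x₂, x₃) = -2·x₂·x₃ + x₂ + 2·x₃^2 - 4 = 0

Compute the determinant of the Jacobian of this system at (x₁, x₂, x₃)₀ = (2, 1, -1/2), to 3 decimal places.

J = [[0, -2·x₂ - 2·x₃, -2·x₂ + 2·x₃], [-1, -1, 0], [0, -2·x₃ + 1, -2·x₂ + 4·x₃]].
At the point, J = [[0.000, -1.000, -3.000], [-1.000, -1.000, 0.000], [0.000, 2.000, -4.000]].
det J = 10.000.

10.000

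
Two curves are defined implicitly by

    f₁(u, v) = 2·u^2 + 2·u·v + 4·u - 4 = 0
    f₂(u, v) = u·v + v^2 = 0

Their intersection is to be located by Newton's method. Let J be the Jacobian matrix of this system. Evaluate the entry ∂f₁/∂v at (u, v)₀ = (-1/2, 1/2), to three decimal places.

-1.000

∂f₁/∂v = 2·u.
At (-1/2, 1/2) this is -1.000.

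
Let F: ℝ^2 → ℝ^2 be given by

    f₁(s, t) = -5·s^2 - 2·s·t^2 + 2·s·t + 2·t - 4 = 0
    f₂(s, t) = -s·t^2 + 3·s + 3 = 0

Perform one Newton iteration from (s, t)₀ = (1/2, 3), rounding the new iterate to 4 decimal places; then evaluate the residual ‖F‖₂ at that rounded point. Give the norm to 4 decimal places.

At (1/2, 3): F = (-5.2500, 0.0000).
Jacobian J = [[-10·s - 2·t^2 + 2·t, -4·s·t + 2·s + 2], [-t^2 + 3, -2·s·t]].
At the point, J = [[-17.0000, -3.0000], [-6.0000, -3.0000]] (det J = 33.0000).
Solving J·Δ = −F gives Δ = (-0.4773, 0.9545).
Then the next iterate is (s, t)₁ = (0.0227, 3.9545).
Re-evaluating at (0.0227, 3.9545): F = (3.375989, 2.713116), so ‖F‖₂ = 4.3311.

4.3311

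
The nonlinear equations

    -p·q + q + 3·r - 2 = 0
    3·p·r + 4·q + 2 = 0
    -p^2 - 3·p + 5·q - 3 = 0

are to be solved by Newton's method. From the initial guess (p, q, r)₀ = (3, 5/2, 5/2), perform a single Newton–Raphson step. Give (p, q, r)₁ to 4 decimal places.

(1.4848, 1.4727, 0.3859)

At (3, 5/2, 5/2): F = (0.5000, 34.5000, -8.5000).
Jacobian J = [[-q, -p + 1, 3], [3·r, 4, 3·p], [-2·p - 3, 5, 0]].
At the point, J = [[-2.5000, -2.0000, 3.0000], [7.5000, 4.0000, 9.0000], [-9.0000, 5.0000, 0.0000]] (det J = 495.0000).
Solving J·Δ = −F gives Δ = (-1.5152, -1.0273, -2.1141).
Then the next iterate is (p, q, r)₁ = (1.4848, 1.4727, 0.3859).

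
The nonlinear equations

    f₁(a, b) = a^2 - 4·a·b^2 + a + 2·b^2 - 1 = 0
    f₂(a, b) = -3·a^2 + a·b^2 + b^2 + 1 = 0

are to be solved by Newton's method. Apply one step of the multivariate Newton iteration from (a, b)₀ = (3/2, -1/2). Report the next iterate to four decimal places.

At (3/2, -1/2): F = (1.7500, -5.1250).
Jacobian J = [[2·a - 4·b^2 + 1, -8·a·b + 4·b], [-6·a + b^2, 2·a·b + 2·b]].
At the point, J = [[3.0000, 4.0000], [-8.7500, -2.5000]] (det J = 27.5000).
Solving J·Δ = −F gives Δ = (-0.5864, 0.0023).
Then the next iterate is (a, b)₁ = (0.9136, -0.4977).

(0.9136, -0.4977)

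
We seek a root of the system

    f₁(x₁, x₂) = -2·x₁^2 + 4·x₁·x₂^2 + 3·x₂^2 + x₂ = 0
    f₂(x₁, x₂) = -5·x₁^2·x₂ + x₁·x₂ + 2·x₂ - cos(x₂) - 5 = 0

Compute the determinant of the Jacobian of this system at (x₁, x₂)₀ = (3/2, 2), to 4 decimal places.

J = [[-4·x₁ + 4·x₂^2, 8·x₁·x₂ + 6·x₂ + 1], [-10·x₁·x₂ + x₂, -5·x₁^2 + x₁ + sin(x₂) + 2]].
At the point, J = [[10.0000, 37.0000], [-28.0000, -6.840703]].
det J = 967.5930.

967.5930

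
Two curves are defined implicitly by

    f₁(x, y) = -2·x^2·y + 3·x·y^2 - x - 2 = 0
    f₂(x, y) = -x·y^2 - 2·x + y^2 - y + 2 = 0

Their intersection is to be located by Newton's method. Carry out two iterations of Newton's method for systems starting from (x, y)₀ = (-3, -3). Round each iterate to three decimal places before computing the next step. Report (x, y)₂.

At (-3, -3): F = (-26.000, 47.000).
Jacobian J = [[-4·x·y + 3·y^2 - 1, -2·x^2 + 6·x·y], [-y^2 - 2, -2·x·y + 2·y - 1]].
At the point, J = [[-10.000, 36.000], [-11.000, -25.000]] (det J = 646.000).
Solving J·Δ = −F gives Δ = (1.613, 1.170).
Then the next iterate is (x, y)₁ = (-1.387, -1.830).
Round to (-1.387, -1.830) and repeat: F = (-7.50678, 14.59782), J = [[-1.10614, 11.38172], [-5.34890, -9.73642]].
Δ = (1.299, 0.786), so (x, y)₂ = (-0.088, -1.044).

(-0.088, -1.044)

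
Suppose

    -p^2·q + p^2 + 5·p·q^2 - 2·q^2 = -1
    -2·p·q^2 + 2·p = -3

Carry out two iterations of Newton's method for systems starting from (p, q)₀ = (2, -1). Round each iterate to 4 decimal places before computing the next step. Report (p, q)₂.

(1.0143, -3.2550)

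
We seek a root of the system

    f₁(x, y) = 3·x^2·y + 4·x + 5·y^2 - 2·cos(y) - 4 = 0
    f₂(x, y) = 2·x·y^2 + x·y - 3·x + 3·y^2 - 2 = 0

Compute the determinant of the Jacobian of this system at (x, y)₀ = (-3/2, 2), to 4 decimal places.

-178.9802

J = [[6·x·y + 4, 3·x^2 + 10·y + 2·sin(y)], [2·y^2 + y - 3, 4·x·y + x + 6·y]].
At the point, J = [[-14.0000, 28.568595], [7.0000, -1.5000]].
det J = -178.9802.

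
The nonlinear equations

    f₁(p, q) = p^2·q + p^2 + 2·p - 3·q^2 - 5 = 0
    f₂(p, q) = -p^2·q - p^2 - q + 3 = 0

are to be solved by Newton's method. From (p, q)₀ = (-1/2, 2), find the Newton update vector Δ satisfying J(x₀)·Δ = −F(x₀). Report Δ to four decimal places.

(-0.6712, -1.4110)

At (-1/2, 2): F = (-17.2500, 0.2500).
Jacobian J = [[2·p·q + 2·p + 2, p^2 - 6·q], [-2·p·q - 2·p, -p^2 - 1]].
At the point, J = [[-1.0000, -11.7500], [3.0000, -1.2500]] (det J = 36.5000).
Solving J·Δ = −F gives Δ = (-0.6712, -1.4110).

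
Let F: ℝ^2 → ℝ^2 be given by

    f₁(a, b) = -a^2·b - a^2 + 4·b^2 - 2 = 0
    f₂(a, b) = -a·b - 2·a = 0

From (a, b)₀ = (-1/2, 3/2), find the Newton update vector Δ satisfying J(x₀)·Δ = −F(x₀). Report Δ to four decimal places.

At (-1/2, 3/2): F = (6.3750, 1.7500).
Jacobian J = [[-2·a·b - 2·a, -a^2 + 8·b], [-b - 2, -a]].
At the point, J = [[2.5000, 11.7500], [-3.5000, 0.5000]] (det J = 42.3750).
Solving J·Δ = −F gives Δ = (0.4100, -0.6298).

(0.4100, -0.6298)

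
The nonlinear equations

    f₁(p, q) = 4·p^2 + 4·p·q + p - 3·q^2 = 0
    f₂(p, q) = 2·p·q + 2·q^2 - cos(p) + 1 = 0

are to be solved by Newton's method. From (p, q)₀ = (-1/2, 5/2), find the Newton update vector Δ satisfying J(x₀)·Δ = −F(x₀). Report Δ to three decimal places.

At (-1/2, 5/2): F = (-23.250, 10.12242).
Jacobian J = [[8·p + 4·q + 1, 4·p - 6·q], [2·q + sin(p), 2·p + 4·q]].
At the point, J = [[7.000, -17.000], [4.52057, 9.000]] (det J = 139.84977).
Solving J·Δ = −F gives Δ = (0.266, -1.258).

(0.266, -1.258)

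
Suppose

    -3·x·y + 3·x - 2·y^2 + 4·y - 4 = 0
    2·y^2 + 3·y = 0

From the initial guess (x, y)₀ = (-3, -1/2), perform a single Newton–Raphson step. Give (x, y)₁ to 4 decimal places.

(-1.8889, 0.5000)

At (-3, -1/2): F = (-20.0000, -1.0000).
Jacobian J = [[-3·y + 3, -3·x - 4·y + 4], [0, 4·y + 3]].
At the point, J = [[4.5000, 15.0000], [0.0000, 1.0000]] (det J = 4.5000).
Solving J·Δ = −F gives Δ = (1.1111, 1.0000).
Then the next iterate is (x, y)₁ = (-1.8889, 0.5000).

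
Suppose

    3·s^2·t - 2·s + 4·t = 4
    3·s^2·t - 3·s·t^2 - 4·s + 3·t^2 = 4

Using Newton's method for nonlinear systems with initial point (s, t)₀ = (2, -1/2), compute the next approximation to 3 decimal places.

At (2, -1/2): F = (-16.000, -18.750).
Jacobian J = [[6·s·t - 2, 3·s^2 + 4], [6·s·t - 3·t^2 - 4, 3·s^2 - 6·s·t + 6·t]].
At the point, J = [[-8.000, 16.000], [-10.750, 15.000]] (det J = 52.000).
Solving J·Δ = −F gives Δ = (-1.154, 0.423).
Then the next iterate is (s, t)₁ = (0.846, -0.077).

(0.846, -0.077)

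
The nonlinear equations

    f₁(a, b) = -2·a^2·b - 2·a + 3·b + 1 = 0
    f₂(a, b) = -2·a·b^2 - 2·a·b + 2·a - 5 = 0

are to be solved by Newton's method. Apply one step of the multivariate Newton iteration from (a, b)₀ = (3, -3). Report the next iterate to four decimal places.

At (3, -3): F = (40.0000, -35.0000).
Jacobian J = [[-4·a·b - 2, -2·a^2 + 3], [-2·b^2 - 2·b + 2, -4·a·b - 2·a]].
At the point, J = [[34.0000, -15.0000], [-10.0000, 30.0000]] (det J = 870.0000).
Solving J·Δ = −F gives Δ = (-0.7759, 0.9080).
Then the next iterate is (a, b)₁ = (2.2241, -2.0920).

(2.2241, -2.0920)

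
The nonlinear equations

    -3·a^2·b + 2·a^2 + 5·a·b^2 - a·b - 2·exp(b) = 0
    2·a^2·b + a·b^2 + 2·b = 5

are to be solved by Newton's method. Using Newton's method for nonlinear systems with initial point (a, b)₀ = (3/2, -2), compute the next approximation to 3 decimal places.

(-0.032, -2.513)

At (3/2, -2): F = (50.72933, -12.000).
Jacobian J = [[-6·a·b + 4·a + 5·b^2 - b, -3·a^2 + 10·a·b - a - 2·exp(b)], [4·a·b + b^2, 2·a^2 + 2·a·b + 2]].
At the point, J = [[46.000, -38.52067], [-8.000, 0.500]] (det J = -285.16536).
Solving J·Δ = −F gives Δ = (-1.532, -0.513).
Then the next iterate is (a, b)₁ = (-0.032, -2.513).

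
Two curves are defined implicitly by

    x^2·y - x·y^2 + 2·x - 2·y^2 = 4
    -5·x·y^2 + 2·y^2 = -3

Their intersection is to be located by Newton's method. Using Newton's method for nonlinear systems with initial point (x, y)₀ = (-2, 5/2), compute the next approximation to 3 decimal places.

At (-2, 5/2): F = (2.000, 78.000).
Jacobian J = [[2·x·y - y^2 + 2, x^2 - 2·x·y - 4·y], [-5·y^2, -10·x·y + 4·y]].
At the point, J = [[-14.250, 4.000], [-31.250, 60.000]] (det J = -730.000).
Solving J·Δ = −F gives Δ = (-0.263, -1.437).
Then the next iterate is (x, y)₁ = (-2.263, 1.063).

(-2.263, 1.063)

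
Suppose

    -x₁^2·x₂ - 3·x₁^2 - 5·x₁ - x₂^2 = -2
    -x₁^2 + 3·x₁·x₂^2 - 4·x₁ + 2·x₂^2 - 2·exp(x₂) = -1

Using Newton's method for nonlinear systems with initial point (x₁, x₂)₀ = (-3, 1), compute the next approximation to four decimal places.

(-2.0584, 0.8082)

At (-3, 1): F = (-20.0000, -8.436564).
Jacobian J = [[-2·x₁·x₂ - 6·x₁ - 5, -x₁^2 - 2·x₂], [-2·x₁ + 3·x₂^2 - 4, 6·x₁·x₂ + 4·x₂ - 2·exp(x₂)]].
At the point, J = [[19.0000, -11.0000], [5.0000, -19.436564]] (det J = -314.294709).
Solving J·Δ = −F gives Δ = (0.9416, -0.1918).
Then the next iterate is (x₁, x₂)₁ = (-2.0584, 0.8082).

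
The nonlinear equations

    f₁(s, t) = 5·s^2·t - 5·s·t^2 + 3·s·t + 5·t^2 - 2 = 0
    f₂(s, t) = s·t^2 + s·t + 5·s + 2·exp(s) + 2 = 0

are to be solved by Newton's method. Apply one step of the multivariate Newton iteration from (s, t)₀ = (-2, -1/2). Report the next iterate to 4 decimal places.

At (-2, -1/2): F = (-5.2500, -7.229329).
Jacobian J = [[10·s·t - 5·t^2 + 3·t, 5·s^2 - 10·s·t + 3·s + 10·t], [t^2 + t + 2·exp(s) + 5, 2·s·t + s]].
At the point, J = [[7.2500, -1.0000], [5.020671, 0.0000]] (det J = 5.020671).
Solving J·Δ = −F gives Δ = (1.4399, 5.1894).
Then the next iterate is (s, t)₁ = (-0.5601, 4.6894).

(-0.5601, 4.6894)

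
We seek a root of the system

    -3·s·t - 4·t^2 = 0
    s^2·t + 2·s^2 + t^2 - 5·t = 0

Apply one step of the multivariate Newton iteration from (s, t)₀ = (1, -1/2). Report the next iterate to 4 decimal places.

At (1, -1/2): F = (0.5000, 4.2500).
Jacobian J = [[-3·t, -3·s - 8·t], [2·s·t + 4·s, s^2 + 2·t - 5]].
At the point, J = [[1.5000, 1.0000], [3.0000, -5.0000]] (det J = -10.5000).
Solving J·Δ = −F gives Δ = (-0.6429, 0.4643).
Then the next iterate is (s, t)₁ = (0.3571, -0.0357).

(0.3571, -0.0357)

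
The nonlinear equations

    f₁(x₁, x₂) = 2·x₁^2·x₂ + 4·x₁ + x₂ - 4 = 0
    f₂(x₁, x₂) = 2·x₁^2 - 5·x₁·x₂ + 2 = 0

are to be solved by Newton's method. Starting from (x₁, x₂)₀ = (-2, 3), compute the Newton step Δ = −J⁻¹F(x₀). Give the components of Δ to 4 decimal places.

At (-2, 3): F = (15.0000, 40.0000).
Jacobian J = [[4·x₁·x₂ + 4, 2·x₁^2 + 1], [4·x₁ - 5·x₂, -5·x₁]].
At the point, J = [[-20.0000, 9.0000], [-23.0000, 10.0000]] (det J = 7.0000).
Solving J·Δ = −F gives Δ = (30.0000, 65.0000).

(30.0000, 65.0000)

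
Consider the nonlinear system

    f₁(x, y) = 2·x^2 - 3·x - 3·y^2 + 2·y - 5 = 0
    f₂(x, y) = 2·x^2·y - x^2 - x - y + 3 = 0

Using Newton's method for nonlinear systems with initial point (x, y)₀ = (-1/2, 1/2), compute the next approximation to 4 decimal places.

(-3.4167, 12.3333)

At (-1/2, 1/2): F = (-2.7500, 3.0000).
Jacobian J = [[4·x - 3, -6·y + 2], [4·x·y - 2·x - 1, 2·x^2 - 1]].
At the point, J = [[-5.0000, -1.0000], [-1.0000, -0.5000]] (det J = 1.5000).
Solving J·Δ = −F gives Δ = (-2.9167, 11.8333).
Then the next iterate is (x, y)₁ = (-3.4167, 12.3333).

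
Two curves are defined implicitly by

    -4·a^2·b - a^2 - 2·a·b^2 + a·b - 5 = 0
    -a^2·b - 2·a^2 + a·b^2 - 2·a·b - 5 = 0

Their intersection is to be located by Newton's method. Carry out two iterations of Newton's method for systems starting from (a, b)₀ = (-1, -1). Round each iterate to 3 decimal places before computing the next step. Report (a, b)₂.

(2.364, -3.336)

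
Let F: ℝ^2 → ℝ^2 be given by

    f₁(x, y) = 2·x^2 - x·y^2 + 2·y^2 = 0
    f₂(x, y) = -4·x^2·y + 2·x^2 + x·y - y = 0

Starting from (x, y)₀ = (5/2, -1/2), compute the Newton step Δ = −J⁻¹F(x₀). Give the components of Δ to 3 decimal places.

At (5/2, -1/2): F = (12.375, 24.250).
Jacobian J = [[4·x - y^2, -2·x·y + 4·y], [-8·x·y + 4·x + y, -4·x^2 + x - 1]].
At the point, J = [[9.750, 0.500], [19.500, -23.500]] (det J = -238.875).
Solving J·Δ = −F gives Δ = (-1.268, -0.020).

(-1.268, -0.020)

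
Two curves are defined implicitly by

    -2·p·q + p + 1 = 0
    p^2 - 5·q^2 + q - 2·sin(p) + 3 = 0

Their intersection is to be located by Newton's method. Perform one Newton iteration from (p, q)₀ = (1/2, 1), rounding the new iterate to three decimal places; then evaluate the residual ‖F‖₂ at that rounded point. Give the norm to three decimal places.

0.734

At (1/2, 1): F = (0.500, -1.70885).
Jacobian J = [[-2·q + 1, -2·p], [2·p - 2·cos(p), -10·q + 1]].
At the point, J = [[-1.000, -1.000], [-0.75517, -9.000]] (det J = 8.24483).
Solving J·Δ = −F gives Δ = (0.753, -0.253).
Then the next iterate is (p, q)₁ = (1.253, 0.747).
Re-evaluating at (1.253, 0.747): F = (0.38102, 0.62711), so ‖F‖₂ = 0.734.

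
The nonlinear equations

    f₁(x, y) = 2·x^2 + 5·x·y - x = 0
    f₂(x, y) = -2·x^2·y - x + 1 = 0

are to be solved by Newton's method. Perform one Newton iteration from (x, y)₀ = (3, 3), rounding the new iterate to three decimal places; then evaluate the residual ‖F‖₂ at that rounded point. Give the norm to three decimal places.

At (3, 3): F = (60.000, -56.000).
Jacobian J = [[4·x + 5·y - 1, 5·x], [-4·x·y - 1, -2·x^2]].
At the point, J = [[26.000, 15.000], [-37.000, -18.000]] (det J = 87.000).
Solving J·Δ = −F gives Δ = (2.759, -8.782).
Then the next iterate is (x, y)₁ = (5.759, -5.782).
Re-evaluating at (5.759, -5.782): F = (-105.91953, 378.77356), so ‖F‖₂ = 393.304.

393.304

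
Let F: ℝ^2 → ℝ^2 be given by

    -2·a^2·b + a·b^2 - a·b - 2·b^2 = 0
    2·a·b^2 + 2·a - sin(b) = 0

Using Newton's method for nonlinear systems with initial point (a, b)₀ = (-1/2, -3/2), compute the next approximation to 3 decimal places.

At (-1/2, -3/2): F = (-5.625, -2.25251).
Jacobian J = [[-4·a·b + b^2 - b, -2·a^2 + 2·a·b - a - 4·b], [2·b^2 + 2, 4·a·b - cos(b)]].
At the point, J = [[0.750, 7.500], [6.500, 2.92926]] (det J = -46.55305).
Solving J·Δ = −F gives Δ = (0.009, 0.749).
Then the next iterate is (a, b)₁ = (-0.491, -0.751).

(-0.491, -0.751)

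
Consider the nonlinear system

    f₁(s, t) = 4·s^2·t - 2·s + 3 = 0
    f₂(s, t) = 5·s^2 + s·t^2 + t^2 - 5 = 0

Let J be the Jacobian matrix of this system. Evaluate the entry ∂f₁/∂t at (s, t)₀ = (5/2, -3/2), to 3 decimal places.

25.000

∂f₁/∂t = 4·s^2.
At (5/2, -3/2) this is 25.000.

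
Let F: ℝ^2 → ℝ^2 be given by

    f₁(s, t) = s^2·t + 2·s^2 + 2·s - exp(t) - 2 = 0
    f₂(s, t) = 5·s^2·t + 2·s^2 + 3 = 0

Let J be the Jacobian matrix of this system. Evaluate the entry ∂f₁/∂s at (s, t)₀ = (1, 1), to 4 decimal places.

∂f₁/∂s = 2·s·t + 4·s + 2.
At (1, 1) this is 8.0000.

8.0000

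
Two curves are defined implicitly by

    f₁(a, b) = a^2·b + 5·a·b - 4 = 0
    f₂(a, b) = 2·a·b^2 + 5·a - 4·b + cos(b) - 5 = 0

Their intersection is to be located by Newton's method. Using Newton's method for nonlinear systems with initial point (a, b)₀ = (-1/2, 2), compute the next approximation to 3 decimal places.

(0.236, 0.838)

At (-1/2, 2): F = (-8.500, -19.91615).
Jacobian J = [[2·a·b + 5·b, a^2 + 5·a], [2·b^2 + 5, 4·a·b - sin(b) - 4]].
At the point, J = [[8.000, -2.250], [13.000, -8.90930]] (det J = -42.02438).
Solving J·Δ = −F gives Δ = (0.736, -1.162).
Then the next iterate is (a, b)₁ = (0.236, 0.838).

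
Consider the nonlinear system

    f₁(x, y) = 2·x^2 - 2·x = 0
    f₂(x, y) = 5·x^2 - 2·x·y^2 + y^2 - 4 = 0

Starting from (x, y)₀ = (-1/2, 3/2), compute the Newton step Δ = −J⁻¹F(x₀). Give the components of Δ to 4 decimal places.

At (-1/2, 3/2): F = (1.5000, 1.7500).
Jacobian J = [[4·x - 2, 0], [10·x - 2·y^2, -4·x·y + 2·y]].
At the point, J = [[-4.0000, 0.0000], [-9.5000, 6.0000]] (det J = -24.0000).
Solving J·Δ = −F gives Δ = (0.3750, 0.3021).

(0.3750, 0.3021)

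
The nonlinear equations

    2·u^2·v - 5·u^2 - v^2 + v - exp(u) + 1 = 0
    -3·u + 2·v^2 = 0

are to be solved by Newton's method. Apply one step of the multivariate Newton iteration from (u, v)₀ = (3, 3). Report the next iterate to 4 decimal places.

(0.6157, 1.6539)

At (3, 3): F = (-16.085537, 9.0000).
Jacobian J = [[4·u·v - 10·u - exp(u), 2·u^2 - 2·v + 1], [-3, 4·v]].
At the point, J = [[-14.085537, 13.0000], [-3.0000, 12.0000]] (det J = -130.026443).
Solving J·Δ = −F gives Δ = (-2.3843, -1.3461).
Then the next iterate is (u, v)₁ = (0.6157, 1.6539).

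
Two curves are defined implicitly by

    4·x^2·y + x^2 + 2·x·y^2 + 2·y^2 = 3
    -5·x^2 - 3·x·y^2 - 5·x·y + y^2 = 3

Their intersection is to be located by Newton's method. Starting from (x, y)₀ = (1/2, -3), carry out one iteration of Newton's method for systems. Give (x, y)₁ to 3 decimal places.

(0.463, -1.765)

At (1/2, -3): F = (21.250, -1.250).
Jacobian J = [[8·x·y + 2·x + 2·y^2, 4·x^2 + 4·x·y + 4·y], [-10·x - 3·y^2 - 5·y, -6·x·y - 5·x + 2·y]].
At the point, J = [[7.000, -17.000], [-17.000, 0.500]] (det J = -285.500).
Solving J·Δ = −F gives Δ = (-0.037, 1.235).
Then the next iterate is (x, y)₁ = (0.463, -1.765).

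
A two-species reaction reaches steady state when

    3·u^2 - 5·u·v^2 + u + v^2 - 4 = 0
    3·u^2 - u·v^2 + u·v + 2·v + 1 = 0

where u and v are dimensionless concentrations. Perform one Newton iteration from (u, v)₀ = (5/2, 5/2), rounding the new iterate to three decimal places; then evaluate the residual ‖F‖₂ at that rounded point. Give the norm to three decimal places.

14.114

At (5/2, 5/2): F = (-54.625, 15.375).
Jacobian J = [[6·u - 5·v^2 + 1, -10·u·v + 2·v], [6·u - v^2 + v, -2·u·v + u + 2]].
At the point, J = [[-15.250, -57.500], [11.250, -8.000]] (det J = 768.875).
Solving J·Δ = −F gives Δ = (-1.718, -0.494).
Then the next iterate is (u, v)₁ = (0.782, 2.006).
Re-evaluating at (0.782, 2.006): F = (-13.09337, 5.26847), so ‖F‖₂ = 14.114.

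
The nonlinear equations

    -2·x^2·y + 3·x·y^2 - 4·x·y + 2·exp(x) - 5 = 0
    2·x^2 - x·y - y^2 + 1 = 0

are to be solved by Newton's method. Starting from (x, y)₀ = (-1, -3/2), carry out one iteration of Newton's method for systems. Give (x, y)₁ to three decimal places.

(-0.168, -0.792)

At (-1, -3/2): F = (-14.01424, -0.750).
Jacobian J = [[-4·x·y + 3·y^2 - 4·y + 2·exp(x), -2·x^2 + 6·x·y - 4·x], [4·x - y, -x - 2·y]].
At the point, J = [[7.48576, 11.000], [-2.500, 4.000]] (det J = 57.44304).
Solving J·Δ = −F gives Δ = (0.832, 0.708).
Then the next iterate is (x, y)₁ = (-0.168, -0.792).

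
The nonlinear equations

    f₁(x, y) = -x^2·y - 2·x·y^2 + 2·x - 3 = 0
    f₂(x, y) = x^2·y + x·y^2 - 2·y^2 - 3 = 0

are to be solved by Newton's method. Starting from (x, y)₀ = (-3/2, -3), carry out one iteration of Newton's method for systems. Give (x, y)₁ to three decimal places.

At (-3/2, -3): F = (27.750, -41.250).
Jacobian J = [[-2·x·y - 2·y^2 + 2, -x^2 - 4·x·y], [2·x·y + y^2, x^2 + 2·x·y - 4·y]].
At the point, J = [[-25.000, -20.250], [18.000, 23.250]] (det J = -216.750).
Solving J·Δ = −F gives Δ = (-0.877, 2.453).
Then the next iterate is (x, y)₁ = (-2.377, -0.547).

(-2.377, -0.547)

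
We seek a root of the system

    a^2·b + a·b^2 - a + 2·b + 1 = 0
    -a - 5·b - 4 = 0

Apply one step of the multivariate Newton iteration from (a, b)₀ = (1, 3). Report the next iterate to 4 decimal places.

(2.4754, -1.2951)

At (1, 3): F = (18.0000, -20.0000).
Jacobian J = [[2·a·b + b^2 - 1, a^2 + 2·a·b + 2], [-1, -5]].
At the point, J = [[14.0000, 9.0000], [-1.0000, -5.0000]] (det J = -61.0000).
Solving J·Δ = −F gives Δ = (1.4754, -4.2951).
Then the next iterate is (a, b)₁ = (2.4754, -1.2951).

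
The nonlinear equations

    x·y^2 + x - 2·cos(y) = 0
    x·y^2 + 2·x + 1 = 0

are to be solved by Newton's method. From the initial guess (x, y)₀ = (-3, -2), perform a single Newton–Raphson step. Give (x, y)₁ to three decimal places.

(-0.178, -1.994)

At (-3, -2): F = (-14.16771, -17.000).
Jacobian J = [[y^2 + 1, 2·x·y + 2·sin(y)], [y^2 + 2, 2·x·y]].
At the point, J = [[5.000, 10.18141], [6.000, 12.000]] (det J = -1.08843).
Solving J·Δ = −F gives Δ = (2.822, 0.006).
Then the next iterate is (x, y)₁ = (-0.178, -1.994).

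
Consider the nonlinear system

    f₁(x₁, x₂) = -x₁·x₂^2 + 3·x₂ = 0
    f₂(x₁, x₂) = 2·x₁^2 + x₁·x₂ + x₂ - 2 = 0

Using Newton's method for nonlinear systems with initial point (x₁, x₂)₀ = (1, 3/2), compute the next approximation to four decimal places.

(2.0000, -2.7500)

At (1, 3/2): F = (2.2500, 3.0000).
Jacobian J = [[-x₂^2, -2·x₁·x₂ + 3], [4·x₁ + x₂, x₁ + 1]].
At the point, J = [[-2.2500, 0.0000], [5.5000, 2.0000]] (det J = -4.5000).
Solving J·Δ = −F gives Δ = (1.0000, -4.2500).
Then the next iterate is (x₁, x₂)₁ = (2.0000, -2.7500).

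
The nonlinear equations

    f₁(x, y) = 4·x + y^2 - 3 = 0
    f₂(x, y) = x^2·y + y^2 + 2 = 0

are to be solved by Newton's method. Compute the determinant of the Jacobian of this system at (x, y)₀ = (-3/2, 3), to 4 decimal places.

87.0000

J = [[4, 2·y], [2·x·y, x^2 + 2·y]].
At the point, J = [[4.0000, 6.0000], [-9.0000, 8.2500]].
det J = 87.0000.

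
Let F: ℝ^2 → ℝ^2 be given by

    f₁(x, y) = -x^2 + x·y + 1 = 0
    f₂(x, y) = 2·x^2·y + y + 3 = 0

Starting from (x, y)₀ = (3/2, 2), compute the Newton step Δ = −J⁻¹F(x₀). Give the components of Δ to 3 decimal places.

(-0.484, -1.489)

At (3/2, 2): F = (1.750, 14.000).
Jacobian J = [[-2·x + y, x], [4·x·y, 2·x^2 + 1]].
At the point, J = [[-1.000, 1.500], [12.000, 5.500]] (det J = -23.500).
Solving J·Δ = −F gives Δ = (-0.484, -1.489).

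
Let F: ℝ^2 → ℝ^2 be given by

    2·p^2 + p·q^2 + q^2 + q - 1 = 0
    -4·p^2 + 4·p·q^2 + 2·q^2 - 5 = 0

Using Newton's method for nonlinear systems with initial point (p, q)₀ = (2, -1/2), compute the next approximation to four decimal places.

(1.0267, -0.8900)

At (2, -1/2): F = (7.2500, -18.5000).
Jacobian J = [[4·p + q^2, 2·p·q + 2·q + 1], [-8·p + 4·q^2, 8·p·q + 4·q]].
At the point, J = [[8.2500, -2.0000], [-15.0000, -10.0000]] (det J = -112.5000).
Solving J·Δ = −F gives Δ = (-0.9733, -0.3900).
Then the next iterate is (p, q)₁ = (1.0267, -0.8900).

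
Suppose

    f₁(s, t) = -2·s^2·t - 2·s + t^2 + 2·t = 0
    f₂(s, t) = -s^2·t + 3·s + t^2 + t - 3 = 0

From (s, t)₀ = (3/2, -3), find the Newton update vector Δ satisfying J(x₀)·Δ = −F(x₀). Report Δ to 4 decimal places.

At (3/2, -3): F = (13.5000, 14.2500).
Jacobian J = [[-4·s·t - 2, -2·s^2 + 2·t + 2], [-2·s·t + 3, -s^2 + 2·t + 1]].
At the point, J = [[16.0000, -8.5000], [12.0000, -7.2500]] (det J = -14.0000).
Solving J·Δ = −F gives Δ = (1.6607, 4.7143).

(1.6607, 4.7143)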